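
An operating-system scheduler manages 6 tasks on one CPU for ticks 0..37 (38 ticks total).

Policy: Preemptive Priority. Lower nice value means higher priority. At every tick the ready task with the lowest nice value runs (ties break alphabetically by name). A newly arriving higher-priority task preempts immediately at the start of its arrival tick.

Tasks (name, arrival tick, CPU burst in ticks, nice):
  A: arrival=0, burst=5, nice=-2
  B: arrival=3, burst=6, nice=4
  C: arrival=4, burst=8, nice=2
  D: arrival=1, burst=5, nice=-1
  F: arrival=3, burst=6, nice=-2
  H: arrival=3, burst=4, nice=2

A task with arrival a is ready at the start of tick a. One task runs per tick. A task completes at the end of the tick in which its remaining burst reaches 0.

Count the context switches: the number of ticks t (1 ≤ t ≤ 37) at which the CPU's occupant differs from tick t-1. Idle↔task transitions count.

context switches = 6

t=0: ready={A} → run A
t=1: ready={A,D} → run A
t=2: ready={A,D} → run A
t=3: ready={A,B,D,F,H} → run A
t=4: ready={A,B,C,D,F,H} → run A
t=5: ready={B,C,D,F,H} → run F
t=6: ready={B,C,D,F,H} → run F
t=7: ready={B,C,D,F,H} → run F
t=8: ready={B,C,D,F,H} → run F
t=9: ready={B,C,D,F,H} → run F
t=10: ready={B,C,D,F,H} → run F
t=11: ready={B,C,D,H} → run D
t=12: ready={B,C,D,H} → run D
t=13: ready={B,C,D,H} → run D
t=14: ready={B,C,D,H} → run D
t=15: ready={B,C,D,H} → run D
t=16: ready={B,C,H} → run C
t=17: ready={B,C,H} → run C
t=18: ready={B,C,H} → run C
t=19: ready={B,C,H} → run C
t=20: ready={B,C,H} → run C
t=21: ready={B,C,H} → run C
t=22: ready={B,C,H} → run C
t=23: ready={B,C,H} → run C
t=24: ready={B,H} → run H
t=25: ready={B,H} → run H
t=26: ready={B,H} → run H
t=27: ready={B,H} → run H
t=28: ready={B} → run B
t=29: ready={B} → run B
t=30: ready={B} → run B
t=31: ready={B} → run B
t=32: ready={B} → run B
t=33: ready={B} → run B
t=34: (idle)
t=35: (idle)
t=36: (idle)
t=37: (idle)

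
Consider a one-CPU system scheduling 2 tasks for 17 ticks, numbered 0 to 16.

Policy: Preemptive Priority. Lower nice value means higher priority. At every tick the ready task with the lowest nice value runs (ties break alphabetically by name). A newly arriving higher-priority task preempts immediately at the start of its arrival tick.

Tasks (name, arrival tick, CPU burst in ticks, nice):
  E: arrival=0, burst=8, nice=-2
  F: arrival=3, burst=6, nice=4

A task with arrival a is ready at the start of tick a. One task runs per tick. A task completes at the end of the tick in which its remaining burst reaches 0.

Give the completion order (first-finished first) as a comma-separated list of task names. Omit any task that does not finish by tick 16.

completion order = E, F

t=0: ready={E} → run E
t=1: ready={E} → run E
t=2: ready={E} → run E
t=3: ready={E,F} → run E
t=4: ready={E,F} → run E
t=5: ready={E,F} → run E
t=6: ready={E,F} → run E
t=7: ready={E,F} → run E
t=8: ready={F} → run F
t=9: ready={F} → run F
t=10: ready={F} → run F
t=11: ready={F} → run F
t=12: ready={F} → run F
t=13: ready={F} → run F
t=14: (idle)
t=15: (idle)
t=16: (idle)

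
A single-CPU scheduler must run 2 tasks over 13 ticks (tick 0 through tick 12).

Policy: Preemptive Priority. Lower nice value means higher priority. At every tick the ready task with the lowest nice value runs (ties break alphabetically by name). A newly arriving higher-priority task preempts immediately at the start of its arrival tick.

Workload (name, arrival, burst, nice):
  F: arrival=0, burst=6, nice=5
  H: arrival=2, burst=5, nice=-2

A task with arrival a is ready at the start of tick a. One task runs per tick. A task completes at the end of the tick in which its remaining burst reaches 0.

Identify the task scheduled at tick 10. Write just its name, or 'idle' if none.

t=0: ready={F} → run F
t=1: ready={F} → run F
t=2: ready={F,H} → run H
t=3: ready={F,H} → run H
t=4: ready={F,H} → run H
t=5: ready={F,H} → run H
t=6: ready={F,H} → run H
t=7: ready={F} → run F
t=8: ready={F} → run F
t=9: ready={F} → run F
t=10: ready={F} → run F
t=11: (idle)
t=12: (idle)

running at tick 10 = F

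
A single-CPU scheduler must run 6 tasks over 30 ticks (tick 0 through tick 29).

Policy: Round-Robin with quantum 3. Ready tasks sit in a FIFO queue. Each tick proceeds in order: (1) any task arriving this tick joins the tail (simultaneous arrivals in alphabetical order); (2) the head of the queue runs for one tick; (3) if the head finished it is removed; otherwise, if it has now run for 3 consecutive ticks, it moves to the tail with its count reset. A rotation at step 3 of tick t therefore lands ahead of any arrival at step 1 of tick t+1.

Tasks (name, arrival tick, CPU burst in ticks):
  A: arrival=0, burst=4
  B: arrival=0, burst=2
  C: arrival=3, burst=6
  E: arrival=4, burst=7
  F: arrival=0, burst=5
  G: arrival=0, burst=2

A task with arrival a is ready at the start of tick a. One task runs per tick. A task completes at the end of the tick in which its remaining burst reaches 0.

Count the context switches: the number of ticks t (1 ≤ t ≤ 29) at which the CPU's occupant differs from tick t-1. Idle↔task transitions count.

t=0: queue=[A,B,F,G] q_used=0 → run A
t=1: queue=[A,B,F,G] q_used=1 → run A
t=2: queue=[A,B,F,G] q_used=2 → run A
t=3: queue=[B,F,G,A,C] q_used=0 → run B
t=4: queue=[B,F,G,A,C,E] q_used=1 → run B
t=5: queue=[F,G,A,C,E] q_used=0 → run F
t=6: queue=[F,G,A,C,E] q_used=1 → run F
t=7: queue=[F,G,A,C,E] q_used=2 → run F
t=8: queue=[G,A,C,E,F] q_used=0 → run G
t=9: queue=[G,A,C,E,F] q_used=1 → run G
t=10: queue=[A,C,E,F] q_used=0 → run A
t=11: queue=[C,E,F] q_used=0 → run C
t=12: queue=[C,E,F] q_used=1 → run C
t=13: queue=[C,E,F] q_used=2 → run C
t=14: queue=[E,F,C] q_used=0 → run E
t=15: queue=[E,F,C] q_used=1 → run E
t=16: queue=[E,F,C] q_used=2 → run E
t=17: queue=[F,C,E] q_used=0 → run F
t=18: queue=[F,C,E] q_used=1 → run F
t=19: queue=[C,E] q_used=0 → run C
t=20: queue=[C,E] q_used=1 → run C
t=21: queue=[C,E] q_used=2 → run C
t=22: queue=[E] q_used=0 → run E
t=23: queue=[E] q_used=1 → run E
t=24: queue=[E] q_used=2 → run E
t=25: queue=[E] q_used=0 → run E
t=26: (idle)
t=27: (idle)
t=28: (idle)
t=29: (idle)

context switches = 10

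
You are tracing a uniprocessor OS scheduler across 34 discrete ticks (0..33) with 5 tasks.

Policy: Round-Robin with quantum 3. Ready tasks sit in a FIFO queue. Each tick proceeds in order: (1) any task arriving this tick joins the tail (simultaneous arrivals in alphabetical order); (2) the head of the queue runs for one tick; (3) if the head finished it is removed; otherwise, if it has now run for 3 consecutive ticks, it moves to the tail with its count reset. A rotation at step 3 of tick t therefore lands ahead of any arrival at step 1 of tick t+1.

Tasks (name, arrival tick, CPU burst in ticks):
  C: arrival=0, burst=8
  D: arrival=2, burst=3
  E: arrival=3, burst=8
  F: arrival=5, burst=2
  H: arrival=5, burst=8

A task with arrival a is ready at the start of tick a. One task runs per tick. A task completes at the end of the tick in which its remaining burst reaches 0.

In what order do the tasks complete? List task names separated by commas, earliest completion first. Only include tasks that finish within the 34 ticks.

t=0: queue=[C] q_used=0 → run C
t=1: queue=[C] q_used=1 → run C
t=2: queue=[C,D] q_used=2 → run C
t=3: queue=[D,C,E] q_used=0 → run D
t=4: queue=[D,C,E] q_used=1 → run D
t=5: queue=[D,C,E,F,H] q_used=2 → run D
t=6: queue=[C,E,F,H] q_used=0 → run C
t=7: queue=[C,E,F,H] q_used=1 → run C
t=8: queue=[C,E,F,H] q_used=2 → run C
t=9: queue=[E,F,H,C] q_used=0 → run E
t=10: queue=[E,F,H,C] q_used=1 → run E
t=11: queue=[E,F,H,C] q_used=2 → run E
t=12: queue=[F,H,C,E] q_used=0 → run F
t=13: queue=[F,H,C,E] q_used=1 → run F
t=14: queue=[H,C,E] q_used=0 → run H
t=15: queue=[H,C,E] q_used=1 → run H
t=16: queue=[H,C,E] q_used=2 → run H
t=17: queue=[C,E,H] q_used=0 → run C
t=18: queue=[C,E,H] q_used=1 → run C
t=19: queue=[E,H] q_used=0 → run E
t=20: queue=[E,H] q_used=1 → run E
t=21: queue=[E,H] q_used=2 → run E
t=22: queue=[H,E] q_used=0 → run H
t=23: queue=[H,E] q_used=1 → run H
t=24: queue=[H,E] q_used=2 → run H
t=25: queue=[E,H] q_used=0 → run E
t=26: queue=[E,H] q_used=1 → run E
t=27: queue=[H] q_used=0 → run H
t=28: queue=[H] q_used=1 → run H
t=29: (idle)
t=30: (idle)
t=31: (idle)
t=32: (idle)
t=33: (idle)

completion order = D, F, C, E, H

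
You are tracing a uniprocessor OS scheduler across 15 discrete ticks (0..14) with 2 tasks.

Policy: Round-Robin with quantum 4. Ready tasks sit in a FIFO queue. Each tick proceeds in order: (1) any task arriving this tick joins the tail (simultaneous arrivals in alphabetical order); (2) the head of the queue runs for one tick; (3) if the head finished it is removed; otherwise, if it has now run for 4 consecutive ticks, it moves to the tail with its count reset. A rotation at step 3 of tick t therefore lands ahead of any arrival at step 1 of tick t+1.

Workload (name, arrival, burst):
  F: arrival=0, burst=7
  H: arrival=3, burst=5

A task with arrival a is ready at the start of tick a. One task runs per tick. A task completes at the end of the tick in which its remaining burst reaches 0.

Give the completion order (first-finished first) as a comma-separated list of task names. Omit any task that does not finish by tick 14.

completion order = F, H

t=0: queue=[F] q_used=0 → run F
t=1: queue=[F] q_used=1 → run F
t=2: queue=[F] q_used=2 → run F
t=3: queue=[F,H] q_used=3 → run F
t=4: queue=[H,F] q_used=0 → run H
t=5: queue=[H,F] q_used=1 → run H
t=6: queue=[H,F] q_used=2 → run H
t=7: queue=[H,F] q_used=3 → run H
t=8: queue=[F,H] q_used=0 → run F
t=9: queue=[F,H] q_used=1 → run F
t=10: queue=[F,H] q_used=2 → run F
t=11: queue=[H] q_used=0 → run H
t=12: (idle)
t=13: (idle)
t=14: (idle)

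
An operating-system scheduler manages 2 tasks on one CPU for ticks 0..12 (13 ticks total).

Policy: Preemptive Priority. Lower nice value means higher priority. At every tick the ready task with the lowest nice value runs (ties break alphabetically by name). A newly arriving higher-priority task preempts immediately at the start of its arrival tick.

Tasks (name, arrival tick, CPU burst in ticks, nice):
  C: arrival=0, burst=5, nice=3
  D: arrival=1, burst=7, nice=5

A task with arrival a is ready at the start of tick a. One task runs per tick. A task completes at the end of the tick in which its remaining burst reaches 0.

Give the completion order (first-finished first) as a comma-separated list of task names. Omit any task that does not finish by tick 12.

completion order = C, D

t=0: ready={C} → run C
t=1: ready={C,D} → run C
t=2: ready={C,D} → run C
t=3: ready={C,D} → run C
t=4: ready={C,D} → run C
t=5: ready={D} → run D
t=6: ready={D} → run D
t=7: ready={D} → run D
t=8: ready={D} → run D
t=9: ready={D} → run D
t=10: ready={D} → run D
t=11: ready={D} → run D
t=12: (idle)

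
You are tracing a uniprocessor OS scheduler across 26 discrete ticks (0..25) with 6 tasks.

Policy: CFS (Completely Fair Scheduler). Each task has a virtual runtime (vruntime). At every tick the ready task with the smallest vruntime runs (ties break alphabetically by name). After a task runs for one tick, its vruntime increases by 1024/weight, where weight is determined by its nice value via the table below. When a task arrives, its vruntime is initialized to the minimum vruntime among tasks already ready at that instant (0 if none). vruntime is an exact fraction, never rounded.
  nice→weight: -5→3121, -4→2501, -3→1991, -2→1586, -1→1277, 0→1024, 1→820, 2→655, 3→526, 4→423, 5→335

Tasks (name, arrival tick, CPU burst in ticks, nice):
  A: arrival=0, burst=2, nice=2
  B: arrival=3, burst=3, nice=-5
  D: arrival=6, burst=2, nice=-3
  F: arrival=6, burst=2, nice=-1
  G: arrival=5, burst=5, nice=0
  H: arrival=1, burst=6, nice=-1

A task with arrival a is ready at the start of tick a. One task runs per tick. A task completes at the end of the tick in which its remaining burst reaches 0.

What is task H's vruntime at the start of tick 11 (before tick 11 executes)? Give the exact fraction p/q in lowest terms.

t=0: vr[A=0] → run A
t=1: vr[A=1024/655 H=1024/655] → run A
t=2: vr[H=1024/655] → run H
t=3: vr[B=1978368/836435 H=1978368/836435] → run B
t=4: vr[B=7030995968/2610513635 H=1978368/836435] → run H
t=5: vr[B=7030995968/2610513635 G=7030995968/2610513635 H=2649088/836435] → run B
t=6: vr[B=7887505408/2610513635 D=7030995968/2610513635 F=7030995968/2610513635 G=7030995968/2610513635 H=2649088/836435] → run D
t=7: vr[B=7887505408/2610513635 D=16671878934528/5197532647285 F=7030995968/2610513635 G=7030995968/2610513635 H=2649088/836435] → run F
t=8: vr[B=7887505408/2610513635 D=16671878934528/5197532647285 F=9124313088/2610513635 G=7030995968/2610513635 H=2649088/836435] → run G
t=9: vr[B=7887505408/2610513635 D=16671878934528/5197532647285 F=9124313088/2610513635 G=9641509603/2610513635 H=2649088/836435] → run B
t=10: vr[D=16671878934528/5197532647285 F=9124313088/2610513635 G=9641509603/2610513635 H=2649088/836435] → run H
t=11: vr[D=16671878934528/5197532647285 F=9124313088/2610513635 G=9641509603/2610513635 H=3319808/836435] → run D
t=12: vr[F=9124313088/2610513635 G=9641509603/2610513635 H=3319808/836435] → run F
t=13: vr[G=9641509603/2610513635 H=3319808/836435] → run G
t=14: vr[G=12252023238/2610513635 H=3319808/836435] → run H
t=15: vr[G=12252023238/2610513635 H=3990528/836435] → run G
t=16: vr[G=14862536873/2610513635 H=3990528/836435] → run H
t=17: vr[G=14862536873/2610513635 H=4661248/836435] → run H
t=18: vr[G=14862536873/2610513635] → run G
t=19: vr[G=17473050508/2610513635] → run G
t=20: (idle)
t=21: (idle)
t=22: (idle)
t=23: (idle)
t=24: (idle)
t=25: (idle)

vruntime(H, start of tick 11) = 3319808/836435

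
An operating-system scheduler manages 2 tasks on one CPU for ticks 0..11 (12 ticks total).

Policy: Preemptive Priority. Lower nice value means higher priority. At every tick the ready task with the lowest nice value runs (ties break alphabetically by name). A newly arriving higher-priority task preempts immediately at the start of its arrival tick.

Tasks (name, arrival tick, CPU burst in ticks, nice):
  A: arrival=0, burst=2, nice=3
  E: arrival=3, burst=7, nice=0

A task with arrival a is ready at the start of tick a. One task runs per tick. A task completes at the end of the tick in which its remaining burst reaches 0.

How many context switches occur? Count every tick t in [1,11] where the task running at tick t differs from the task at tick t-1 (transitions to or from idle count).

t=0: ready={A} → run A
t=1: ready={A} → run A
t=2: (idle)
t=3: ready={E} → run E
t=4: ready={E} → run E
t=5: ready={E} → run E
t=6: ready={E} → run E
t=7: ready={E} → run E
t=8: ready={E} → run E
t=9: ready={E} → run E
t=10: (idle)
t=11: (idle)

context switches = 3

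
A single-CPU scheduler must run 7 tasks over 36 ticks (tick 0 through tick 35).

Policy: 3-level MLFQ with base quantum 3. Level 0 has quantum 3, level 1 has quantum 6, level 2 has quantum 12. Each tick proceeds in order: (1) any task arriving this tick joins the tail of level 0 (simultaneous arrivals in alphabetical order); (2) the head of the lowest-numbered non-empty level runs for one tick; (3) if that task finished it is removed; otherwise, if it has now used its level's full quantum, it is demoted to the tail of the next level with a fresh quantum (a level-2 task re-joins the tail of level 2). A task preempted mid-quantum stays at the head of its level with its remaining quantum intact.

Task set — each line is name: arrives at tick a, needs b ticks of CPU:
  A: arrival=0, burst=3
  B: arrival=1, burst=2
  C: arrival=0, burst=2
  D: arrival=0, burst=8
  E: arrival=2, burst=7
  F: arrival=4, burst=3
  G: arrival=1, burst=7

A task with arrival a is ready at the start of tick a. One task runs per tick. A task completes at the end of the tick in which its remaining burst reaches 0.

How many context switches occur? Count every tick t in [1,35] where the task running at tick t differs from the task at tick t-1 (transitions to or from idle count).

t=0: L0/L1/L2 = ACD/-/- → run A
t=1: L0/L1/L2 = ACDBG/-/- → run A
t=2: L0/L1/L2 = ACDBGE/-/- → run A
t=3: L0/L1/L2 = CDBGE/-/- → run C
t=4: L0/L1/L2 = CDBGEF/-/- → run C
t=5: L0/L1/L2 = DBGEF/-/- → run D
t=6: L0/L1/L2 = DBGEF/-/- → run D
t=7: L0/L1/L2 = DBGEF/-/- → run D
t=8: L0/L1/L2 = BGEF/D/- → run B
t=9: L0/L1/L2 = BGEF/D/- → run B
t=10: L0/L1/L2 = GEF/D/- → run G
t=11: L0/L1/L2 = GEF/D/- → run G
t=12: L0/L1/L2 = GEF/D/- → run G
t=13: L0/L1/L2 = EF/DG/- → run E
t=14: L0/L1/L2 = EF/DG/- → run E
t=15: L0/L1/L2 = EF/DG/- → run E
t=16: L0/L1/L2 = F/DGE/- → run F
t=17: L0/L1/L2 = F/DGE/- → run F
t=18: L0/L1/L2 = F/DGE/- → run F
t=19: L0/L1/L2 = -/DGE/- → run D
t=20: L0/L1/L2 = -/DGE/- → run D
t=21: L0/L1/L2 = -/DGE/- → run D
t=22: L0/L1/L2 = -/DGE/- → run D
t=23: L0/L1/L2 = -/DGE/- → run D
t=24: L0/L1/L2 = -/GE/- → run G
t=25: L0/L1/L2 = -/GE/- → run G
t=26: L0/L1/L2 = -/GE/- → run G
t=27: L0/L1/L2 = -/GE/- → run G
t=28: L0/L1/L2 = -/E/- → run E
t=29: L0/L1/L2 = -/E/- → run E
t=30: L0/L1/L2 = -/E/- → run E
t=31: L0/L1/L2 = -/E/- → run E
t=32: (idle)
t=33: (idle)
t=34: (idle)
t=35: (idle)

context switches = 10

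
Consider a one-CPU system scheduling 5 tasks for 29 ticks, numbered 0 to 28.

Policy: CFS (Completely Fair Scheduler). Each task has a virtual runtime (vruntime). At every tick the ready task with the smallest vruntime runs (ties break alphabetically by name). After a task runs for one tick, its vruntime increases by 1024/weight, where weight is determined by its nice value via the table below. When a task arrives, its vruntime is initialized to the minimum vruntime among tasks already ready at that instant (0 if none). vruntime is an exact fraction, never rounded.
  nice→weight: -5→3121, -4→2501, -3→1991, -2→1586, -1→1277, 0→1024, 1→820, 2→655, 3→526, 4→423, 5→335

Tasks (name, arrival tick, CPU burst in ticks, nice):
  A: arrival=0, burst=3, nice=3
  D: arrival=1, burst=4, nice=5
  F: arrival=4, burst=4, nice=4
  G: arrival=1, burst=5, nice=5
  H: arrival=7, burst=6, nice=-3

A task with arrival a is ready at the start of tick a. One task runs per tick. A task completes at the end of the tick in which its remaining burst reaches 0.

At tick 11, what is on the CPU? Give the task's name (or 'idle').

t=0: vr[A=0] → run A
t=1: vr[A=512/263 D=512/263 G=512/263] → run A
t=2: vr[A=1024/263 D=512/263 G=512/263] → run D
t=3: vr[A=1024/263 D=440832/88105 G=512/263] → run G
t=4: vr[A=1024/263 D=440832/88105 F=1024/263 G=440832/88105] → run A
t=5: vr[D=440832/88105 F=1024/263 G=440832/88105] → run F
t=6: vr[D=440832/88105 F=702464/111249 G=440832/88105] → run D
t=7: vr[D=710144/88105 F=702464/111249 G=440832/88105 H=440832/88105] → run G
t=8: vr[D=710144/88105 F=702464/111249 G=710144/88105 H=440832/88105] → run H
t=9: vr[D=710144/88105 F=702464/111249 G=710144/88105 H=967916032/175417055] → run H
t=10: vr[D=710144/88105 F=702464/111249 G=710144/88105 H=1058135552/175417055] → run H
t=11: vr[D=710144/88105 F=702464/111249 G=710144/88105 H=1148355072/175417055] → run F
t=12: vr[D=710144/88105 F=971776/111249 G=710144/88105 H=1148355072/175417055] → run H
t=13: vr[D=710144/88105 F=971776/111249 G=710144/88105 H=1238574592/175417055] → run H
t=14: vr[D=710144/88105 F=971776/111249 G=710144/88105 H=1328794112/175417055] → run H
t=15: vr[D=710144/88105 F=971776/111249 G=710144/88105] → run D
t=16: vr[D=979456/88105 F=971776/111249 G=710144/88105] → run G
t=17: vr[D=979456/88105 F=971776/111249 G=979456/88105] → run F
t=18: vr[D=979456/88105 F=413696/37083 G=979456/88105] → run D
t=19: vr[F=413696/37083 G=979456/88105] → run G
t=20: vr[F=413696/37083 G=1248768/88105] → run F
t=21: vr[G=1248768/88105] → run G
t=22: (idle)
t=23: (idle)
t=24: (idle)
t=25: (idle)
t=26: (idle)
t=27: (idle)
t=28: (idle)

running at tick 11 = F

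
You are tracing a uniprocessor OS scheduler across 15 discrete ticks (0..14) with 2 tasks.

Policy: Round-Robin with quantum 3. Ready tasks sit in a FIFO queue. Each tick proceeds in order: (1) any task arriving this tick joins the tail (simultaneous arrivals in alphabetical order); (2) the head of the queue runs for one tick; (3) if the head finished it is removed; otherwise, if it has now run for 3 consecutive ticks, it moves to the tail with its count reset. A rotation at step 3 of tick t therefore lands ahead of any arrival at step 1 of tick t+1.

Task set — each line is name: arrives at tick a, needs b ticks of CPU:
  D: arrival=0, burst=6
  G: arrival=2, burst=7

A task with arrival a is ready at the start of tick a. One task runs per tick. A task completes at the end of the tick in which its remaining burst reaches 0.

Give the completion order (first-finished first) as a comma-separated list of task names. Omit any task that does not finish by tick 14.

t=0: queue=[D] q_used=0 → run D
t=1: queue=[D] q_used=1 → run D
t=2: queue=[D,G] q_used=2 → run D
t=3: queue=[G,D] q_used=0 → run G
t=4: queue=[G,D] q_used=1 → run G
t=5: queue=[G,D] q_used=2 → run G
t=6: queue=[D,G] q_used=0 → run D
t=7: queue=[D,G] q_used=1 → run D
t=8: queue=[D,G] q_used=2 → run D
t=9: queue=[G] q_used=0 → run G
t=10: queue=[G] q_used=1 → run G
t=11: queue=[G] q_used=2 → run G
t=12: queue=[G] q_used=0 → run G
t=13: (idle)
t=14: (idle)

completion order = D, G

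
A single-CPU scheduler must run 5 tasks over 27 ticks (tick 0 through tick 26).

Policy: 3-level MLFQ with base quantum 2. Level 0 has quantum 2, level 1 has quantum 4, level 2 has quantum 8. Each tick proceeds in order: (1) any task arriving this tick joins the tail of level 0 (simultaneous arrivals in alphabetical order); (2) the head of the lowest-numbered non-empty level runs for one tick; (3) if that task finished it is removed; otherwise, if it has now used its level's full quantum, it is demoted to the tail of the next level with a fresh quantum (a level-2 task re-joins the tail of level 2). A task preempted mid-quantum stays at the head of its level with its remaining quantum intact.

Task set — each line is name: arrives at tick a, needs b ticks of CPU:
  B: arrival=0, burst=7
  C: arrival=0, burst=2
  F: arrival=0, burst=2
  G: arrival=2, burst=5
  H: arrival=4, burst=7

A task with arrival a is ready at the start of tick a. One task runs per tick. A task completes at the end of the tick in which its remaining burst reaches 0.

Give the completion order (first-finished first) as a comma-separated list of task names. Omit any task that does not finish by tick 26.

completion order = C, F, G, B, H

t=0: L0/L1/L2 = BCF/-/- → run B
t=1: L0/L1/L2 = BCF/-/- → run B
t=2: L0/L1/L2 = CFG/B/- → run C
t=3: L0/L1/L2 = CFG/B/- → run C
t=4: L0/L1/L2 = FGH/B/- → run F
t=5: L0/L1/L2 = FGH/B/- → run F
t=6: L0/L1/L2 = GH/B/- → run G
t=7: L0/L1/L2 = GH/B/- → run G
t=8: L0/L1/L2 = H/BG/- → run H
t=9: L0/L1/L2 = H/BG/- → run H
t=10: L0/L1/L2 = -/BGH/- → run B
t=11: L0/L1/L2 = -/BGH/- → run B
t=12: L0/L1/L2 = -/BGH/- → run B
t=13: L0/L1/L2 = -/BGH/- → run B
t=14: L0/L1/L2 = -/GH/B → run G
t=15: L0/L1/L2 = -/GH/B → run G
t=16: L0/L1/L2 = -/GH/B → run G
t=17: L0/L1/L2 = -/H/B → run H
t=18: L0/L1/L2 = -/H/B → run H
t=19: L0/L1/L2 = -/H/B → run H
t=20: L0/L1/L2 = -/H/B → run H
t=21: L0/L1/L2 = -/-/BH → run B
t=22: L0/L1/L2 = -/-/H → run H
t=23: (idle)
t=24: (idle)
t=25: (idle)
t=26: (idle)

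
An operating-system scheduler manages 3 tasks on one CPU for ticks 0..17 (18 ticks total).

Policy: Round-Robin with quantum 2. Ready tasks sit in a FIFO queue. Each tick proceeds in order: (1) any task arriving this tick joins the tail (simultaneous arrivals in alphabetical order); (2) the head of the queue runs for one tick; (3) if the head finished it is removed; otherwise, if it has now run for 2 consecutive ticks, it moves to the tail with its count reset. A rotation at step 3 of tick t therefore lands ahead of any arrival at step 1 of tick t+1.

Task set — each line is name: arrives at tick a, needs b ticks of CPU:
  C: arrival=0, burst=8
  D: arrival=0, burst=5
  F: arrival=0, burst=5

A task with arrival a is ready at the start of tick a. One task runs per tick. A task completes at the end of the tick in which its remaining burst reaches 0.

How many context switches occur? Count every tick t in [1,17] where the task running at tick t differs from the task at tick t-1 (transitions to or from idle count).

context switches = 9

t=0: queue=[C,D,F] q_used=0 → run C
t=1: queue=[C,D,F] q_used=1 → run C
t=2: queue=[D,F,C] q_used=0 → run D
t=3: queue=[D,F,C] q_used=1 → run D
t=4: queue=[F,C,D] q_used=0 → run F
t=5: queue=[F,C,D] q_used=1 → run F
t=6: queue=[C,D,F] q_used=0 → run C
t=7: queue=[C,D,F] q_used=1 → run C
t=8: queue=[D,F,C] q_used=0 → run D
t=9: queue=[D,F,C] q_used=1 → run D
t=10: queue=[F,C,D] q_used=0 → run F
t=11: queue=[F,C,D] q_used=1 → run F
t=12: queue=[C,D,F] q_used=0 → run C
t=13: queue=[C,D,F] q_used=1 → run C
t=14: queue=[D,F,C] q_used=0 → run D
t=15: queue=[F,C] q_used=0 → run F
t=16: queue=[C] q_used=0 → run C
t=17: queue=[C] q_used=1 → run C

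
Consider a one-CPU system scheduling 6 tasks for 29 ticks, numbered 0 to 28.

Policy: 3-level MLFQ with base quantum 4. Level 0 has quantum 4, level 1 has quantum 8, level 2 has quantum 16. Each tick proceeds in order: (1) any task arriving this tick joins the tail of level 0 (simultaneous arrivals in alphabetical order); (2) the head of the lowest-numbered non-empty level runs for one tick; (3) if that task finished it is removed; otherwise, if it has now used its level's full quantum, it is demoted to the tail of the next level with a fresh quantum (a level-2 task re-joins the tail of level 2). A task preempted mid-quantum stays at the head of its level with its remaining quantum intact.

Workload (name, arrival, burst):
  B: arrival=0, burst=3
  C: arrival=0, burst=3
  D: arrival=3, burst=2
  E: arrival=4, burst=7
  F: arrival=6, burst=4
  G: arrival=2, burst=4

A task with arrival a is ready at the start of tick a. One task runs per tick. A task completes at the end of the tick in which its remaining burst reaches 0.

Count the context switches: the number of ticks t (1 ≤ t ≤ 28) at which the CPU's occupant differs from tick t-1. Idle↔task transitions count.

t=0: L0/L1/L2 = BC/-/- → run B
t=1: L0/L1/L2 = BC/-/- → run B
t=2: L0/L1/L2 = BCG/-/- → run B
t=3: L0/L1/L2 = CGD/-/- → run C
t=4: L0/L1/L2 = CGDE/-/- → run C
t=5: L0/L1/L2 = CGDE/-/- → run C
t=6: L0/L1/L2 = GDEF/-/- → run G
t=7: L0/L1/L2 = GDEF/-/- → run G
t=8: L0/L1/L2 = GDEF/-/- → run G
t=9: L0/L1/L2 = GDEF/-/- → run G
t=10: L0/L1/L2 = DEF/-/- → run D
t=11: L0/L1/L2 = DEF/-/- → run D
t=12: L0/L1/L2 = EF/-/- → run E
t=13: L0/L1/L2 = EF/-/- → run E
t=14: L0/L1/L2 = EF/-/- → run E
t=15: L0/L1/L2 = EF/-/- → run E
t=16: L0/L1/L2 = F/E/- → run F
t=17: L0/L1/L2 = F/E/- → run F
t=18: L0/L1/L2 = F/E/- → run F
t=19: L0/L1/L2 = F/E/- → run F
t=20: L0/L1/L2 = -/E/- → run E
t=21: L0/L1/L2 = -/E/- → run E
t=22: L0/L1/L2 = -/E/- → run E
t=23: (idle)
t=24: (idle)
t=25: (idle)
t=26: (idle)
t=27: (idle)
t=28: (idle)

context switches = 7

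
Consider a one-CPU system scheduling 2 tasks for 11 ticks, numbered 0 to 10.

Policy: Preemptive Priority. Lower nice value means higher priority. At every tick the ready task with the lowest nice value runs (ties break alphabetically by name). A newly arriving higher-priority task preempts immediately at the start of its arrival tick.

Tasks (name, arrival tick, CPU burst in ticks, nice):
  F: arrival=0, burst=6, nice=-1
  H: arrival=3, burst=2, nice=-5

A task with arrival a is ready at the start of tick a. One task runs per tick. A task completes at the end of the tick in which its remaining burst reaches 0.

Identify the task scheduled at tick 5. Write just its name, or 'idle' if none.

running at tick 5 = F

t=0: ready={F} → run F
t=1: ready={F} → run F
t=2: ready={F} → run F
t=3: ready={F,H} → run H
t=4: ready={F,H} → run H
t=5: ready={F} → run F
t=6: ready={F} → run F
t=7: ready={F} → run F
t=8: (idle)
t=9: (idle)
t=10: (idle)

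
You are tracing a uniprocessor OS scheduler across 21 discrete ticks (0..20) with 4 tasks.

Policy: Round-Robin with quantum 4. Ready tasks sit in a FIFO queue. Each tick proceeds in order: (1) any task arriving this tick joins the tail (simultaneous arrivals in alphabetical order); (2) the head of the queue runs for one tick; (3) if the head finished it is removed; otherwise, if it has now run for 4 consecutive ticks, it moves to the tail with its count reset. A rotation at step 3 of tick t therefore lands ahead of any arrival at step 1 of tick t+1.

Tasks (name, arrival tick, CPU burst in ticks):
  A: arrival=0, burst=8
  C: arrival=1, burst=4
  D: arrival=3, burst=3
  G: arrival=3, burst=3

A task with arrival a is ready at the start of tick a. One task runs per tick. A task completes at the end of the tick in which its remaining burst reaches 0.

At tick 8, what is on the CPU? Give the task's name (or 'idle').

running at tick 8 = D

t=0: queue=[A] q_used=0 → run A
t=1: queue=[A,C] q_used=1 → run A
t=2: queue=[A,C] q_used=2 → run A
t=3: queue=[A,C,D,G] q_used=3 → run A
t=4: queue=[C,D,G,A] q_used=0 → run C
t=5: queue=[C,D,G,A] q_used=1 → run C
t=6: queue=[C,D,G,A] q_used=2 → run C
t=7: queue=[C,D,G,A] q_used=3 → run C
t=8: queue=[D,G,A] q_used=0 → run D
t=9: queue=[D,G,A] q_used=1 → run D
t=10: queue=[D,G,A] q_used=2 → run D
t=11: queue=[G,A] q_used=0 → run G
t=12: queue=[G,A] q_used=1 → run G
t=13: queue=[G,A] q_used=2 → run G
t=14: queue=[A] q_used=0 → run A
t=15: queue=[A] q_used=1 → run A
t=16: queue=[A] q_used=2 → run A
t=17: queue=[A] q_used=3 → run A
t=18: (idle)
t=19: (idle)
t=20: (idle)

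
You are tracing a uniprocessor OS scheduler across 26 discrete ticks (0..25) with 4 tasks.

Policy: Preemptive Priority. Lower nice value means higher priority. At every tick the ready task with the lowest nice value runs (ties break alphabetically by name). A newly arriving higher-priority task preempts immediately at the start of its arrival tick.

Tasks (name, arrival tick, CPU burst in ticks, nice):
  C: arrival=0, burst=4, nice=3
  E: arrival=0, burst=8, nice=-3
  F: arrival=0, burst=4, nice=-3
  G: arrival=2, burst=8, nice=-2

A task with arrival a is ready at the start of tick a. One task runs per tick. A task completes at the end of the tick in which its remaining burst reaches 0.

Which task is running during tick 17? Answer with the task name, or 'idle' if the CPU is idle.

running at tick 17 = G

t=0: ready={C,E,F} → run E
t=1: ready={C,E,F} → run E
t=2: ready={C,E,F,G} → run E
t=3: ready={C,E,F,G} → run E
t=4: ready={C,E,F,G} → run E
t=5: ready={C,E,F,G} → run E
t=6: ready={C,E,F,G} → run E
t=7: ready={C,E,F,G} → run E
t=8: ready={C,F,G} → run F
t=9: ready={C,F,G} → run F
t=10: ready={C,F,G} → run F
t=11: ready={C,F,G} → run F
t=12: ready={C,G} → run G
t=13: ready={C,G} → run G
t=14: ready={C,G} → run G
t=15: ready={C,G} → run G
t=16: ready={C,G} → run G
t=17: ready={C,G} → run G
t=18: ready={C,G} → run G
t=19: ready={C,G} → run G
t=20: ready={C} → run C
t=21: ready={C} → run C
t=22: ready={C} → run C
t=23: ready={C} → run C
t=24: (idle)
t=25: (idle)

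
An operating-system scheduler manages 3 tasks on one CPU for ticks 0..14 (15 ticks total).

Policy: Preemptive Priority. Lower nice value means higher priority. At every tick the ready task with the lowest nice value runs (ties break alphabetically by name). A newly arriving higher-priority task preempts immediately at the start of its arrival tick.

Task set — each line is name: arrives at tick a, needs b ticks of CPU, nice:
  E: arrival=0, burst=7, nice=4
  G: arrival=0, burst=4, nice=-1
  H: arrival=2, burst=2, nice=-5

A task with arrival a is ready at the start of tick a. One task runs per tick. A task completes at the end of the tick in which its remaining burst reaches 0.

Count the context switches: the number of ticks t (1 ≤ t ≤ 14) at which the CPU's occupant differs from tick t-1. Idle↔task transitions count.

t=0: ready={E,G} → run G
t=1: ready={E,G} → run G
t=2: ready={E,G,H} → run H
t=3: ready={E,G,H} → run H
t=4: ready={E,G} → run G
t=5: ready={E,G} → run G
t=6: ready={E} → run E
t=7: ready={E} → run E
t=8: ready={E} → run E
t=9: ready={E} → run E
t=10: ready={E} → run E
t=11: ready={E} → run E
t=12: ready={E} → run E
t=13: (idle)
t=14: (idle)

context switches = 4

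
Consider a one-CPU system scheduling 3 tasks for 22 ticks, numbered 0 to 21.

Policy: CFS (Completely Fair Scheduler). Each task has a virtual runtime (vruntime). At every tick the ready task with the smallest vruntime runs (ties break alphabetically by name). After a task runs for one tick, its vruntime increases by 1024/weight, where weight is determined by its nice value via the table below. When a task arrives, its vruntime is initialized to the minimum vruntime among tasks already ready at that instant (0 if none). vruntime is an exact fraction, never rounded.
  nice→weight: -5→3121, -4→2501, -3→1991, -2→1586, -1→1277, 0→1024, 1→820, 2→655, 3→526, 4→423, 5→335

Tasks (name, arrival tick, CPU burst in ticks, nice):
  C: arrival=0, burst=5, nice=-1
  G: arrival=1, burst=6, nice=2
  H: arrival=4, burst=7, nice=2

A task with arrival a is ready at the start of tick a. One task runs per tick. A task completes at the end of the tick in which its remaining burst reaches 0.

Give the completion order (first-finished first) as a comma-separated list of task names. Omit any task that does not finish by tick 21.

completion order = C, G, H

t=0: vr[C=0] → run C
t=1: vr[C=1024/1277 G=1024/1277] → run C
t=2: vr[C=2048/1277 G=1024/1277] → run G
t=3: vr[C=2048/1277 G=1978368/836435] → run C
t=4: vr[C=3072/1277 G=1978368/836435 H=1978368/836435] → run G
t=5: vr[C=3072/1277 G=3286016/836435 H=1978368/836435] → run H
t=6: vr[C=3072/1277 G=3286016/836435 H=3286016/836435] → run C
t=7: vr[C=4096/1277 G=3286016/836435 H=3286016/836435] → run C
t=8: vr[G=3286016/836435 H=3286016/836435] → run G
t=9: vr[G=4593664/836435 H=3286016/836435] → run H
t=10: vr[G=4593664/836435 H=4593664/836435] → run G
t=11: vr[G=5901312/836435 H=4593664/836435] → run H
t=12: vr[G=5901312/836435 H=5901312/836435] → run G
t=13: vr[G=1441792/167287 H=5901312/836435] → run H
t=14: vr[G=1441792/167287 H=1441792/167287] → run G
t=15: vr[H=1441792/167287] → run H
t=16: vr[H=8516608/836435] → run H
t=17: vr[H=9824256/836435] → run H
t=18: (idle)
t=19: (idle)
t=20: (idle)
t=21: (idle)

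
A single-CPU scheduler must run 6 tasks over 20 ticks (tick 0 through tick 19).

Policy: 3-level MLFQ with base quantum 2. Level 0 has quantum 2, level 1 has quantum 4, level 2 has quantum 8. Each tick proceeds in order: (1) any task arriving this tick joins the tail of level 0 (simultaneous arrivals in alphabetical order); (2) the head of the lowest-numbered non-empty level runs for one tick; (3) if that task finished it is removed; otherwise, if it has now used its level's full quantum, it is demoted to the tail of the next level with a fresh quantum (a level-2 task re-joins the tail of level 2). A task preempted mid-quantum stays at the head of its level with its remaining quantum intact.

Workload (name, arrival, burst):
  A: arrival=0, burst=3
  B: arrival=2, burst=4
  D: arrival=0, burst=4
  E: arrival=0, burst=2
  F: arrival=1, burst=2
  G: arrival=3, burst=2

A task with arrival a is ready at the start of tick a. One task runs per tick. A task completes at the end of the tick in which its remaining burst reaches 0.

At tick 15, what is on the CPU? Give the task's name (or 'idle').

t=0: L0/L1/L2 = ADE/-/- → run A
t=1: L0/L1/L2 = ADEF/-/- → run A
t=2: L0/L1/L2 = DEFB/A/- → run D
t=3: L0/L1/L2 = DEFBG/A/- → run D
t=4: L0/L1/L2 = EFBG/AD/- → run E
t=5: L0/L1/L2 = EFBG/AD/- → run E
t=6: L0/L1/L2 = FBG/AD/- → run F
t=7: L0/L1/L2 = FBG/AD/- → run F
t=8: L0/L1/L2 = BG/AD/- → run B
t=9: L0/L1/L2 = BG/AD/- → run B
t=10: L0/L1/L2 = G/ADB/- → run G
t=11: L0/L1/L2 = G/ADB/- → run G
t=12: L0/L1/L2 = -/ADB/- → run A
t=13: L0/L1/L2 = -/DB/- → run D
t=14: L0/L1/L2 = -/DB/- → run D
t=15: L0/L1/L2 = -/B/- → run B
t=16: L0/L1/L2 = -/B/- → run B
t=17: (idle)
t=18: (idle)
t=19: (idle)

running at tick 15 = B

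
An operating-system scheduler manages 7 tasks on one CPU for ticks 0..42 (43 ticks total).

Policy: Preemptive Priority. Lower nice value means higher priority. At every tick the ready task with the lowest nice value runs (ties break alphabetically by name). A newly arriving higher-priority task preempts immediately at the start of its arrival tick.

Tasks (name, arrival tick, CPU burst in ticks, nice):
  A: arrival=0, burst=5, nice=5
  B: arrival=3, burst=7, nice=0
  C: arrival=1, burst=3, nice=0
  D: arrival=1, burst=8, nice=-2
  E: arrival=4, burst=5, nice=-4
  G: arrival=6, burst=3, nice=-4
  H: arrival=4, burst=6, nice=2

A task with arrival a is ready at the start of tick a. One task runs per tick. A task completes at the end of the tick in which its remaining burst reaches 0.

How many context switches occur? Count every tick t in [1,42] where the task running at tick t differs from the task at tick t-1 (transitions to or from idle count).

t=0: ready={A} → run A
t=1: ready={A,C,D} → run D
t=2: ready={A,C,D} → run D
t=3: ready={A,B,C,D} → run D
t=4: ready={A,B,C,D,E,H} → run E
t=5: ready={A,B,C,D,E,H} → run E
t=6: ready={A,B,C,D,E,G,H} → run E
t=7: ready={A,B,C,D,E,G,H} → run E
t=8: ready={A,B,C,D,E,G,H} → run E
t=9: ready={A,B,C,D,G,H} → run G
t=10: ready={A,B,C,D,G,H} → run G
t=11: ready={A,B,C,D,G,H} → run G
t=12: ready={A,B,C,D,H} → run D
t=13: ready={A,B,C,D,H} → run D
t=14: ready={A,B,C,D,H} → run D
t=15: ready={A,B,C,D,H} → run D
t=16: ready={A,B,C,D,H} → run D
t=17: ready={A,B,C,H} → run B
t=18: ready={A,B,C,H} → run B
t=19: ready={A,B,C,H} → run B
t=20: ready={A,B,C,H} → run B
t=21: ready={A,B,C,H} → run B
t=22: ready={A,B,C,H} → run B
t=23: ready={A,B,C,H} → run B
t=24: ready={A,C,H} → run C
t=25: ready={A,C,H} → run C
t=26: ready={A,C,H} → run C
t=27: ready={A,H} → run H
t=28: ready={A,H} → run H
t=29: ready={A,H} → run H
t=30: ready={A,H} → run H
t=31: ready={A,H} → run H
t=32: ready={A,H} → run H
t=33: ready={A} → run A
t=34: ready={A} → run A
t=35: ready={A} → run A
t=36: ready={A} → run A
t=37: (idle)
t=38: (idle)
t=39: (idle)
t=40: (idle)
t=41: (idle)
t=42: (idle)

context switches = 9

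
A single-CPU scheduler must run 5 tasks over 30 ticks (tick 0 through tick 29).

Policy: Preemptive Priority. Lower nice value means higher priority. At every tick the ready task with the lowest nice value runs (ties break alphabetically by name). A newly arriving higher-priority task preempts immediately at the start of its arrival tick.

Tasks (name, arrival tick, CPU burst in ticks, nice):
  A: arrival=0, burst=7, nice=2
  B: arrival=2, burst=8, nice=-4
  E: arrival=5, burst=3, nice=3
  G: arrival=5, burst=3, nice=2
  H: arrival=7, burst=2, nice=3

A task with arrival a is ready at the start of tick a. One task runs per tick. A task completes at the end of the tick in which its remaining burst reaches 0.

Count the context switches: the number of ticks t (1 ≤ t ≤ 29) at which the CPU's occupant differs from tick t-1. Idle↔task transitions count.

t=0: ready={A} → run A
t=1: ready={A} → run A
t=2: ready={A,B} → run B
t=3: ready={A,B} → run B
t=4: ready={A,B} → run B
t=5: ready={A,B,E,G} → run B
t=6: ready={A,B,E,G} → run B
t=7: ready={A,B,E,G,H} → run B
t=8: ready={A,B,E,G,H} → run B
t=9: ready={A,B,E,G,H} → run B
t=10: ready={A,E,G,H} → run A
t=11: ready={A,E,G,H} → run A
t=12: ready={A,E,G,H} → run A
t=13: ready={A,E,G,H} → run A
t=14: ready={A,E,G,H} → run A
t=15: ready={E,G,H} → run G
t=16: ready={E,G,H} → run G
t=17: ready={E,G,H} → run G
t=18: ready={E,H} → run E
t=19: ready={E,H} → run E
t=20: ready={E,H} → run E
t=21: ready={H} → run H
t=22: ready={H} → run H
t=23: (idle)
t=24: (idle)
t=25: (idle)
t=26: (idle)
t=27: (idle)
t=28: (idle)
t=29: (idle)

context switches = 6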